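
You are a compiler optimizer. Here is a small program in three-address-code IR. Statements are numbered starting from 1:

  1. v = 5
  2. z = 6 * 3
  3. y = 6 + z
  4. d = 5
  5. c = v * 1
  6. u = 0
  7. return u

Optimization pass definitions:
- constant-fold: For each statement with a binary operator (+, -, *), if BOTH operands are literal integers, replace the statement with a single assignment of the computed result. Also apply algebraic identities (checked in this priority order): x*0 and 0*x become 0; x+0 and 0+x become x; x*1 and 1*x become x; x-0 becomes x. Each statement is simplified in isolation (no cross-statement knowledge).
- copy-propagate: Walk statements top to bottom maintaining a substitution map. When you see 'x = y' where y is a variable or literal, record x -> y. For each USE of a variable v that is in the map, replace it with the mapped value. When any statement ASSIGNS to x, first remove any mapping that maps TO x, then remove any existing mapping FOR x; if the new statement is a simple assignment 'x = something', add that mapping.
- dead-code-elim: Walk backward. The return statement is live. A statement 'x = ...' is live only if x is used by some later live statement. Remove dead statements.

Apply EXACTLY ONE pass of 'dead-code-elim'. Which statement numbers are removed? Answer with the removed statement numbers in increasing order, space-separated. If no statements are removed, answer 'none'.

Backward liveness scan:
Stmt 1 'v = 5': DEAD (v not in live set [])
Stmt 2 'z = 6 * 3': DEAD (z not in live set [])
Stmt 3 'y = 6 + z': DEAD (y not in live set [])
Stmt 4 'd = 5': DEAD (d not in live set [])
Stmt 5 'c = v * 1': DEAD (c not in live set [])
Stmt 6 'u = 0': KEEP (u is live); live-in = []
Stmt 7 'return u': KEEP (return); live-in = ['u']
Removed statement numbers: [1, 2, 3, 4, 5]
Surviving IR:
  u = 0
  return u

Answer: 1 2 3 4 5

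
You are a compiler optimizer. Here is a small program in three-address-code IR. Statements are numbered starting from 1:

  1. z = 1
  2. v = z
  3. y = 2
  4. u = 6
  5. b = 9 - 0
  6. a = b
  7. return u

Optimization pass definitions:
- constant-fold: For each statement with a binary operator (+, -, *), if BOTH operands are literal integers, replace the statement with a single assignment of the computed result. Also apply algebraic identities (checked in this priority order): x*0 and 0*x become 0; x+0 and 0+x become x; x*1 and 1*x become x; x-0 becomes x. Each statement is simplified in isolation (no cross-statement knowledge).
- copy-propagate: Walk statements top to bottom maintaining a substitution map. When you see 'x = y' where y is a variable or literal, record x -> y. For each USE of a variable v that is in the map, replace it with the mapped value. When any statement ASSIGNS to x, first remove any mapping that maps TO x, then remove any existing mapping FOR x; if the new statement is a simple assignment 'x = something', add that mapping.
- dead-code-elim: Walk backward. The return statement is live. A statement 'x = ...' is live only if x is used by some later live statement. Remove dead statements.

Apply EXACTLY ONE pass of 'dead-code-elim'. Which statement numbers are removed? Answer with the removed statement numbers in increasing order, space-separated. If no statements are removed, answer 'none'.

Answer: 1 2 3 5 6

Derivation:
Backward liveness scan:
Stmt 1 'z = 1': DEAD (z not in live set [])
Stmt 2 'v = z': DEAD (v not in live set [])
Stmt 3 'y = 2': DEAD (y not in live set [])
Stmt 4 'u = 6': KEEP (u is live); live-in = []
Stmt 5 'b = 9 - 0': DEAD (b not in live set ['u'])
Stmt 6 'a = b': DEAD (a not in live set ['u'])
Stmt 7 'return u': KEEP (return); live-in = ['u']
Removed statement numbers: [1, 2, 3, 5, 6]
Surviving IR:
  u = 6
  return u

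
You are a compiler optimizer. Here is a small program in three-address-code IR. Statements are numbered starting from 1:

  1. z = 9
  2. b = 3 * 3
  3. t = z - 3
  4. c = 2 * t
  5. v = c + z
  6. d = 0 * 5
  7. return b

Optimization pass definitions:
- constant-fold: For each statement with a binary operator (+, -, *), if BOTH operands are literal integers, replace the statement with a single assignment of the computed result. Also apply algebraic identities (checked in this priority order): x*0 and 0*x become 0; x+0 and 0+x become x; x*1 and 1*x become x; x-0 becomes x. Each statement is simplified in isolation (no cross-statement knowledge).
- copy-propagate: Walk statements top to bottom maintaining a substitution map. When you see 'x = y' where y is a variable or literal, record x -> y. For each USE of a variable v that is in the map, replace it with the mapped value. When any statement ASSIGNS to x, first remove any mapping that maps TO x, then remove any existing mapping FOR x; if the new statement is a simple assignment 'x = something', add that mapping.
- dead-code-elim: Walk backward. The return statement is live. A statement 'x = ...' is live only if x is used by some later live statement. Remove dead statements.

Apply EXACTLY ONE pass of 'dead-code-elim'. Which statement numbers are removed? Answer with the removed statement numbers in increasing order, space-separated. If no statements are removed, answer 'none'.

Backward liveness scan:
Stmt 1 'z = 9': DEAD (z not in live set [])
Stmt 2 'b = 3 * 3': KEEP (b is live); live-in = []
Stmt 3 't = z - 3': DEAD (t not in live set ['b'])
Stmt 4 'c = 2 * t': DEAD (c not in live set ['b'])
Stmt 5 'v = c + z': DEAD (v not in live set ['b'])
Stmt 6 'd = 0 * 5': DEAD (d not in live set ['b'])
Stmt 7 'return b': KEEP (return); live-in = ['b']
Removed statement numbers: [1, 3, 4, 5, 6]
Surviving IR:
  b = 3 * 3
  return b

Answer: 1 3 4 5 6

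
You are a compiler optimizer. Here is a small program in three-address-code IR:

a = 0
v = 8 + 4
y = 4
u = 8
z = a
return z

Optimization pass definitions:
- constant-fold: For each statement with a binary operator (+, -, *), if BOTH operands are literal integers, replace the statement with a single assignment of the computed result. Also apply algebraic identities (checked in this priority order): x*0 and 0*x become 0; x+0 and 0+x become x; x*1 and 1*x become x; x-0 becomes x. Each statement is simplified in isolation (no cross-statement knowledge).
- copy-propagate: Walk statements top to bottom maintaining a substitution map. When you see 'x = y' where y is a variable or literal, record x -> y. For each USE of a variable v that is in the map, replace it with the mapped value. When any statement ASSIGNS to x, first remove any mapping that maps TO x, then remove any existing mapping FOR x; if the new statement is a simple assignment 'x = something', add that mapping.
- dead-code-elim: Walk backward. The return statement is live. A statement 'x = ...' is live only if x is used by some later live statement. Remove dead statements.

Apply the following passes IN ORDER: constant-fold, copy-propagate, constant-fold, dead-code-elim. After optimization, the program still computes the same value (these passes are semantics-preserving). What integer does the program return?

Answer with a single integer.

Answer: 0

Derivation:
Initial IR:
  a = 0
  v = 8 + 4
  y = 4
  u = 8
  z = a
  return z
After constant-fold (6 stmts):
  a = 0
  v = 12
  y = 4
  u = 8
  z = a
  return z
After copy-propagate (6 stmts):
  a = 0
  v = 12
  y = 4
  u = 8
  z = 0
  return 0
After constant-fold (6 stmts):
  a = 0
  v = 12
  y = 4
  u = 8
  z = 0
  return 0
After dead-code-elim (1 stmts):
  return 0
Evaluate:
  a = 0  =>  a = 0
  v = 8 + 4  =>  v = 12
  y = 4  =>  y = 4
  u = 8  =>  u = 8
  z = a  =>  z = 0
  return z = 0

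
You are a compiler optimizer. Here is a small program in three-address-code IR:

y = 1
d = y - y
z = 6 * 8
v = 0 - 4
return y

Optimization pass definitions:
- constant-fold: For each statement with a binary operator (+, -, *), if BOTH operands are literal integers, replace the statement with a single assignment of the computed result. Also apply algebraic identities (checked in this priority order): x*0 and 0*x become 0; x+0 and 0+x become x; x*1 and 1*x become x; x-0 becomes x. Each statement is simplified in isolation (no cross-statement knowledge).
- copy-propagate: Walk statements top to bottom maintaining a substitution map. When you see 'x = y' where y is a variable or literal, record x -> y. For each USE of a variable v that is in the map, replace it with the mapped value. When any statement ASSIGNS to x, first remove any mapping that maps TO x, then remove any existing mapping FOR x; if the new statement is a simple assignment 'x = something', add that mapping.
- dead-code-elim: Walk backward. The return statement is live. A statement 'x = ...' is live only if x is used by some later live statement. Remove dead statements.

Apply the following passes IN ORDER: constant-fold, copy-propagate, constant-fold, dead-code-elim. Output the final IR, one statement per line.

Answer: return 1

Derivation:
Initial IR:
  y = 1
  d = y - y
  z = 6 * 8
  v = 0 - 4
  return y
After constant-fold (5 stmts):
  y = 1
  d = y - y
  z = 48
  v = -4
  return y
After copy-propagate (5 stmts):
  y = 1
  d = 1 - 1
  z = 48
  v = -4
  return 1
After constant-fold (5 stmts):
  y = 1
  d = 0
  z = 48
  v = -4
  return 1
After dead-code-elim (1 stmts):
  return 1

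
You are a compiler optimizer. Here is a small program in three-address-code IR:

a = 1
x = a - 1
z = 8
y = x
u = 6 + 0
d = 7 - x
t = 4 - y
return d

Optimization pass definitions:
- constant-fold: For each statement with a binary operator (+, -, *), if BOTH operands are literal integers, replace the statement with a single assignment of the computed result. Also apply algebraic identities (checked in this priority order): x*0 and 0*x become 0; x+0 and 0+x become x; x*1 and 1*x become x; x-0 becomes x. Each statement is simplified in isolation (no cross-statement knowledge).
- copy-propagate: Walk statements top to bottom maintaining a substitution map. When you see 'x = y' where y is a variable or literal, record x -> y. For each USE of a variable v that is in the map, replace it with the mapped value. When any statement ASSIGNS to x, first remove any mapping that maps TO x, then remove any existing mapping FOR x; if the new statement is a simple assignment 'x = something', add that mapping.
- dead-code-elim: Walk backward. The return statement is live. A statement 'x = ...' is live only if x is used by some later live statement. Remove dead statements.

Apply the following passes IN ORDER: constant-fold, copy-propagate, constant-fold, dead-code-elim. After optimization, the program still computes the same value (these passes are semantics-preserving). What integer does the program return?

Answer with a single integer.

Initial IR:
  a = 1
  x = a - 1
  z = 8
  y = x
  u = 6 + 0
  d = 7 - x
  t = 4 - y
  return d
After constant-fold (8 stmts):
  a = 1
  x = a - 1
  z = 8
  y = x
  u = 6
  d = 7 - x
  t = 4 - y
  return d
After copy-propagate (8 stmts):
  a = 1
  x = 1 - 1
  z = 8
  y = x
  u = 6
  d = 7 - x
  t = 4 - x
  return d
After constant-fold (8 stmts):
  a = 1
  x = 0
  z = 8
  y = x
  u = 6
  d = 7 - x
  t = 4 - x
  return d
After dead-code-elim (3 stmts):
  x = 0
  d = 7 - x
  return d
Evaluate:
  a = 1  =>  a = 1
  x = a - 1  =>  x = 0
  z = 8  =>  z = 8
  y = x  =>  y = 0
  u = 6 + 0  =>  u = 6
  d = 7 - x  =>  d = 7
  t = 4 - y  =>  t = 4
  return d = 7

Answer: 7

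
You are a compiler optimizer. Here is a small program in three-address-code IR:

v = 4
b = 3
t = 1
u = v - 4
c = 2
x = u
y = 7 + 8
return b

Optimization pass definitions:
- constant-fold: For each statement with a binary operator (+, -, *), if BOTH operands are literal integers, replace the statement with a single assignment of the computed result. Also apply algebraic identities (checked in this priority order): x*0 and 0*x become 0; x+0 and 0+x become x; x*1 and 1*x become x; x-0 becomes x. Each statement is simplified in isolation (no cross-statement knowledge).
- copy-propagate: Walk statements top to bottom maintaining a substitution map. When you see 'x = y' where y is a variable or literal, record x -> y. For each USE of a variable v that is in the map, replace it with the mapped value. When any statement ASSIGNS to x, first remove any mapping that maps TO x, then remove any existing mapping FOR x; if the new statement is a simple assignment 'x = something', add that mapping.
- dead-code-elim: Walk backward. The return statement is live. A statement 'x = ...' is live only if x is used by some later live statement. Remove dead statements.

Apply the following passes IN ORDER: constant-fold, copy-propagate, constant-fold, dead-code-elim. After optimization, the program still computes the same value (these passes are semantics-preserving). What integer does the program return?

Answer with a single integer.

Initial IR:
  v = 4
  b = 3
  t = 1
  u = v - 4
  c = 2
  x = u
  y = 7 + 8
  return b
After constant-fold (8 stmts):
  v = 4
  b = 3
  t = 1
  u = v - 4
  c = 2
  x = u
  y = 15
  return b
After copy-propagate (8 stmts):
  v = 4
  b = 3
  t = 1
  u = 4 - 4
  c = 2
  x = u
  y = 15
  return 3
After constant-fold (8 stmts):
  v = 4
  b = 3
  t = 1
  u = 0
  c = 2
  x = u
  y = 15
  return 3
After dead-code-elim (1 stmts):
  return 3
Evaluate:
  v = 4  =>  v = 4
  b = 3  =>  b = 3
  t = 1  =>  t = 1
  u = v - 4  =>  u = 0
  c = 2  =>  c = 2
  x = u  =>  x = 0
  y = 7 + 8  =>  y = 15
  return b = 3

Answer: 3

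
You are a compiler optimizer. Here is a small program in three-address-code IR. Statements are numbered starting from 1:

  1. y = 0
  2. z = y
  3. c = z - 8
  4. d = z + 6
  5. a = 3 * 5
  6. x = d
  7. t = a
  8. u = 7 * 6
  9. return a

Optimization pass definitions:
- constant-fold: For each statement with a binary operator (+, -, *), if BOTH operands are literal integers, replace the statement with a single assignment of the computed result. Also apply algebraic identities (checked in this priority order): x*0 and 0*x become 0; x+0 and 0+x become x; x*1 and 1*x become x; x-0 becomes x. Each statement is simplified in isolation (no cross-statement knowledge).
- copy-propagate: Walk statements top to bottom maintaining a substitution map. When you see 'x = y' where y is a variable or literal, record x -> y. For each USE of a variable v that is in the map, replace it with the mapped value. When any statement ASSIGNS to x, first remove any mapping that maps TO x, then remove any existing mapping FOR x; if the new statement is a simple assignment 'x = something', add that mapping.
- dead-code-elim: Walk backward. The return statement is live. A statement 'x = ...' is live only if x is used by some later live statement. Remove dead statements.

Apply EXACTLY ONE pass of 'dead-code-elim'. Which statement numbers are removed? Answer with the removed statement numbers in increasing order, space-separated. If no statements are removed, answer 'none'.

Backward liveness scan:
Stmt 1 'y = 0': DEAD (y not in live set [])
Stmt 2 'z = y': DEAD (z not in live set [])
Stmt 3 'c = z - 8': DEAD (c not in live set [])
Stmt 4 'd = z + 6': DEAD (d not in live set [])
Stmt 5 'a = 3 * 5': KEEP (a is live); live-in = []
Stmt 6 'x = d': DEAD (x not in live set ['a'])
Stmt 7 't = a': DEAD (t not in live set ['a'])
Stmt 8 'u = 7 * 6': DEAD (u not in live set ['a'])
Stmt 9 'return a': KEEP (return); live-in = ['a']
Removed statement numbers: [1, 2, 3, 4, 6, 7, 8]
Surviving IR:
  a = 3 * 5
  return a

Answer: 1 2 3 4 6 7 8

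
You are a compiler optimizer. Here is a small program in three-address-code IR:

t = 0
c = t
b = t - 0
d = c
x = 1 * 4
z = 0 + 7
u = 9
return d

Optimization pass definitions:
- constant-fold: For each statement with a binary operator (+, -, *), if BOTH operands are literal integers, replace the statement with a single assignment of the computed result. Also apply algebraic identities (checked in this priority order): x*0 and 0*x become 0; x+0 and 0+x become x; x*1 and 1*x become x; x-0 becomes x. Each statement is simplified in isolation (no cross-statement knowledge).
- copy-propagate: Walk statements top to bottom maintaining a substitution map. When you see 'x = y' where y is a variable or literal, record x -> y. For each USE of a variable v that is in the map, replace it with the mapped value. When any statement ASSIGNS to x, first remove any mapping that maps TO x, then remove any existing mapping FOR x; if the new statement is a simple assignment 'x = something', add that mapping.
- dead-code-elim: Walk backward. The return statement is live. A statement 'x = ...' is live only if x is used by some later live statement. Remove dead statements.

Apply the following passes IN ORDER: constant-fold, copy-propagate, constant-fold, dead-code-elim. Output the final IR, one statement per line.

Initial IR:
  t = 0
  c = t
  b = t - 0
  d = c
  x = 1 * 4
  z = 0 + 7
  u = 9
  return d
After constant-fold (8 stmts):
  t = 0
  c = t
  b = t
  d = c
  x = 4
  z = 7
  u = 9
  return d
After copy-propagate (8 stmts):
  t = 0
  c = 0
  b = 0
  d = 0
  x = 4
  z = 7
  u = 9
  return 0
After constant-fold (8 stmts):
  t = 0
  c = 0
  b = 0
  d = 0
  x = 4
  z = 7
  u = 9
  return 0
After dead-code-elim (1 stmts):
  return 0

Answer: return 0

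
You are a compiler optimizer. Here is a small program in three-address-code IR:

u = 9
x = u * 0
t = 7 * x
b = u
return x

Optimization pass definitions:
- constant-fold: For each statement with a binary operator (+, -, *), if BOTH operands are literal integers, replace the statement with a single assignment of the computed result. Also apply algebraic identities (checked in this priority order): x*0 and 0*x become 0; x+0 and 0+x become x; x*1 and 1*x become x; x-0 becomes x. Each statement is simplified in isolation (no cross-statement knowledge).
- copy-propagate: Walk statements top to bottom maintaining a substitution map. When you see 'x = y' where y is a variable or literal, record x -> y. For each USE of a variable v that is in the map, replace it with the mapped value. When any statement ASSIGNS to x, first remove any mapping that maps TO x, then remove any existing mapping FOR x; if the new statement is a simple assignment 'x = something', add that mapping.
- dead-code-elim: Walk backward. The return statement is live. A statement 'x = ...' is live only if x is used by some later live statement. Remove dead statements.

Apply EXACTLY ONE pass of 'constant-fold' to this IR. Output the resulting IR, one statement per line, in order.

Applying constant-fold statement-by-statement:
  [1] u = 9  (unchanged)
  [2] x = u * 0  -> x = 0
  [3] t = 7 * x  (unchanged)
  [4] b = u  (unchanged)
  [5] return x  (unchanged)
Result (5 stmts):
  u = 9
  x = 0
  t = 7 * x
  b = u
  return x

Answer: u = 9
x = 0
t = 7 * x
b = u
return x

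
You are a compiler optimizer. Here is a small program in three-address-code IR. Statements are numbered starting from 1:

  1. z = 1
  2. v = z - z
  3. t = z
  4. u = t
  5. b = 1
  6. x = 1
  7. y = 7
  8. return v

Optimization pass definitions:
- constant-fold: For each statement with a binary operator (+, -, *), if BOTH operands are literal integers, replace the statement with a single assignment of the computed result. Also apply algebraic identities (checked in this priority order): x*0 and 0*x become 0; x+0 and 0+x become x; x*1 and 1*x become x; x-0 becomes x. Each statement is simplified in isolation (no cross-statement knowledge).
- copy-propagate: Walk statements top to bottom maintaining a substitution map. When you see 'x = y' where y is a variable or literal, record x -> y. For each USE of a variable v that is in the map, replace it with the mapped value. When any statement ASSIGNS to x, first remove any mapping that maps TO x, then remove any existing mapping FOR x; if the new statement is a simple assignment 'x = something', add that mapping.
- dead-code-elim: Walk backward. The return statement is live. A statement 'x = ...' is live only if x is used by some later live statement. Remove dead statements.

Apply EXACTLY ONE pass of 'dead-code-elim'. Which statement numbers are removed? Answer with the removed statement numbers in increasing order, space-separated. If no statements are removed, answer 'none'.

Answer: 3 4 5 6 7

Derivation:
Backward liveness scan:
Stmt 1 'z = 1': KEEP (z is live); live-in = []
Stmt 2 'v = z - z': KEEP (v is live); live-in = ['z']
Stmt 3 't = z': DEAD (t not in live set ['v'])
Stmt 4 'u = t': DEAD (u not in live set ['v'])
Stmt 5 'b = 1': DEAD (b not in live set ['v'])
Stmt 6 'x = 1': DEAD (x not in live set ['v'])
Stmt 7 'y = 7': DEAD (y not in live set ['v'])
Stmt 8 'return v': KEEP (return); live-in = ['v']
Removed statement numbers: [3, 4, 5, 6, 7]
Surviving IR:
  z = 1
  v = z - z
  return v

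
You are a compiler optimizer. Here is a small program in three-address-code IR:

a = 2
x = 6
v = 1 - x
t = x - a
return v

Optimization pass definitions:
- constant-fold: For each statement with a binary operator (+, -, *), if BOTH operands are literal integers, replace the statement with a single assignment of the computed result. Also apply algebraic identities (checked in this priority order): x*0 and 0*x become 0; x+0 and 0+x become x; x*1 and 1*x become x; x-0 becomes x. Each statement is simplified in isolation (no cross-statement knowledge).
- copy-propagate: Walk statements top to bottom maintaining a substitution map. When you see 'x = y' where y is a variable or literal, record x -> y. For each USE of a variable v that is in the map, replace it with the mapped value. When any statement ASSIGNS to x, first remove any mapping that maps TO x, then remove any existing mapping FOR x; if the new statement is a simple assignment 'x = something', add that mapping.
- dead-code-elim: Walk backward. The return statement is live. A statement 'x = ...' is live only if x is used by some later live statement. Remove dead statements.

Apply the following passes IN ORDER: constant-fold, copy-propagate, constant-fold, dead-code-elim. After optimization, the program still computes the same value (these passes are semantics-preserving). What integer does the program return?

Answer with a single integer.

Initial IR:
  a = 2
  x = 6
  v = 1 - x
  t = x - a
  return v
After constant-fold (5 stmts):
  a = 2
  x = 6
  v = 1 - x
  t = x - a
  return v
After copy-propagate (5 stmts):
  a = 2
  x = 6
  v = 1 - 6
  t = 6 - 2
  return v
After constant-fold (5 stmts):
  a = 2
  x = 6
  v = -5
  t = 4
  return v
After dead-code-elim (2 stmts):
  v = -5
  return v
Evaluate:
  a = 2  =>  a = 2
  x = 6  =>  x = 6
  v = 1 - x  =>  v = -5
  t = x - a  =>  t = 4
  return v = -5

Answer: -5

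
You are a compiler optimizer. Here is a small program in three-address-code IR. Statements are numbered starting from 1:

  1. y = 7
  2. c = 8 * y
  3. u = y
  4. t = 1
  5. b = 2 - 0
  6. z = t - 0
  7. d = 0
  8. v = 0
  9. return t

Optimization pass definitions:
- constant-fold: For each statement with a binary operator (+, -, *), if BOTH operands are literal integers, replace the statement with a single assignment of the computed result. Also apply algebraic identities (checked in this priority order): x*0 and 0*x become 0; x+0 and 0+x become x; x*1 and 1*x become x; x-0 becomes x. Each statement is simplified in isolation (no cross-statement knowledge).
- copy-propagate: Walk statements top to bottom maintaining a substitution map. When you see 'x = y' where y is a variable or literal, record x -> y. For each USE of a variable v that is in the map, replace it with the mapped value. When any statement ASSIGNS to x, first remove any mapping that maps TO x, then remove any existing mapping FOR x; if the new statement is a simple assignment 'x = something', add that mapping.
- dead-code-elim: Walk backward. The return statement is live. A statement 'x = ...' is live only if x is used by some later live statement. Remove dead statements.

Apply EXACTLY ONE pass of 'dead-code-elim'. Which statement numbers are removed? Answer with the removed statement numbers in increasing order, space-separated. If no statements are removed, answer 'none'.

Backward liveness scan:
Stmt 1 'y = 7': DEAD (y not in live set [])
Stmt 2 'c = 8 * y': DEAD (c not in live set [])
Stmt 3 'u = y': DEAD (u not in live set [])
Stmt 4 't = 1': KEEP (t is live); live-in = []
Stmt 5 'b = 2 - 0': DEAD (b not in live set ['t'])
Stmt 6 'z = t - 0': DEAD (z not in live set ['t'])
Stmt 7 'd = 0': DEAD (d not in live set ['t'])
Stmt 8 'v = 0': DEAD (v not in live set ['t'])
Stmt 9 'return t': KEEP (return); live-in = ['t']
Removed statement numbers: [1, 2, 3, 5, 6, 7, 8]
Surviving IR:
  t = 1
  return t

Answer: 1 2 3 5 6 7 8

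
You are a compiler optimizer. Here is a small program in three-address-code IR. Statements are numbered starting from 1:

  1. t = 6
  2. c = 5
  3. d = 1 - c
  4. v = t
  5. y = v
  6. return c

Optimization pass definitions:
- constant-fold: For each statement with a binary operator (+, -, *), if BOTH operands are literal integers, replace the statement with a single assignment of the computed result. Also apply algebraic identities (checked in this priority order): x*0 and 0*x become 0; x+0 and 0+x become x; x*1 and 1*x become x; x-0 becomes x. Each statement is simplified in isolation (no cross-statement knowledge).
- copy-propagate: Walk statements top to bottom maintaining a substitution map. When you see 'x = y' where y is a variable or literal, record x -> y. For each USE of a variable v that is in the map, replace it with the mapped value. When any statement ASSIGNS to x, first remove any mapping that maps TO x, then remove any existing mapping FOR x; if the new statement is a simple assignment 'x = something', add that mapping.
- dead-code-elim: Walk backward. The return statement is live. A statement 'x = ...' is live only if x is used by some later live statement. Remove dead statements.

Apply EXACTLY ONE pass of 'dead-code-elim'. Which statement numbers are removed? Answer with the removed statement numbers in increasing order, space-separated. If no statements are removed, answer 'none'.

Backward liveness scan:
Stmt 1 't = 6': DEAD (t not in live set [])
Stmt 2 'c = 5': KEEP (c is live); live-in = []
Stmt 3 'd = 1 - c': DEAD (d not in live set ['c'])
Stmt 4 'v = t': DEAD (v not in live set ['c'])
Stmt 5 'y = v': DEAD (y not in live set ['c'])
Stmt 6 'return c': KEEP (return); live-in = ['c']
Removed statement numbers: [1, 3, 4, 5]
Surviving IR:
  c = 5
  return c

Answer: 1 3 4 5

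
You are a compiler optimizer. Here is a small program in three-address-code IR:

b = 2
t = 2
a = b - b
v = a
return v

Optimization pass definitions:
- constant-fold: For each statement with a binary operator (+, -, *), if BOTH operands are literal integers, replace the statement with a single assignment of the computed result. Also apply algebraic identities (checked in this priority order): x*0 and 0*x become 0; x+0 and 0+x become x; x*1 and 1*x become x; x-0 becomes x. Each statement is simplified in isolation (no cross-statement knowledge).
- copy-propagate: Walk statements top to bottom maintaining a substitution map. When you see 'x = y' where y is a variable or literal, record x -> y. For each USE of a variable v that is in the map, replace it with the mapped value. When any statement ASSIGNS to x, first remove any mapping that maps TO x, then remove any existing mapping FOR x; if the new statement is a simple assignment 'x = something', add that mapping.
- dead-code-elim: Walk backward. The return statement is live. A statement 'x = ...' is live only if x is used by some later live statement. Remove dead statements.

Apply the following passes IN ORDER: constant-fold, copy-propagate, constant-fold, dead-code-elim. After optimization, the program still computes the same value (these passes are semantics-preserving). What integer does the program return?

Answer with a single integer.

Answer: 0

Derivation:
Initial IR:
  b = 2
  t = 2
  a = b - b
  v = a
  return v
After constant-fold (5 stmts):
  b = 2
  t = 2
  a = b - b
  v = a
  return v
After copy-propagate (5 stmts):
  b = 2
  t = 2
  a = 2 - 2
  v = a
  return a
After constant-fold (5 stmts):
  b = 2
  t = 2
  a = 0
  v = a
  return a
After dead-code-elim (2 stmts):
  a = 0
  return a
Evaluate:
  b = 2  =>  b = 2
  t = 2  =>  t = 2
  a = b - b  =>  a = 0
  v = a  =>  v = 0
  return v = 0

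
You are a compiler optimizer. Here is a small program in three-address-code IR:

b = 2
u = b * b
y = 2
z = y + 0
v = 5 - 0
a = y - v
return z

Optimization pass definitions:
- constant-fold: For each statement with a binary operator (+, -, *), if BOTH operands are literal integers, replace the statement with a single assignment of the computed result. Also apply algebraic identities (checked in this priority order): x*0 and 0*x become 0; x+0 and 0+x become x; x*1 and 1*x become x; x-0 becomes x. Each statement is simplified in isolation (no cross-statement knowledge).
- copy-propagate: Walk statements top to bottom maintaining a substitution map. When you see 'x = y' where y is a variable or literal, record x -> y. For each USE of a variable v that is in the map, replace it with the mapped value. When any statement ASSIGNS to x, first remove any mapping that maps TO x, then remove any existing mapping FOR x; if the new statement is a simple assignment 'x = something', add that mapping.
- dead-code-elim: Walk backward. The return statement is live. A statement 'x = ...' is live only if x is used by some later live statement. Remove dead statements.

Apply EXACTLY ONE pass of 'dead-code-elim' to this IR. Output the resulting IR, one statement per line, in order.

Applying dead-code-elim statement-by-statement:
  [7] return z  -> KEEP (return); live=['z']
  [6] a = y - v  -> DEAD (a not live)
  [5] v = 5 - 0  -> DEAD (v not live)
  [4] z = y + 0  -> KEEP; live=['y']
  [3] y = 2  -> KEEP; live=[]
  [2] u = b * b  -> DEAD (u not live)
  [1] b = 2  -> DEAD (b not live)
Result (3 stmts):
  y = 2
  z = y + 0
  return z

Answer: y = 2
z = y + 0
return z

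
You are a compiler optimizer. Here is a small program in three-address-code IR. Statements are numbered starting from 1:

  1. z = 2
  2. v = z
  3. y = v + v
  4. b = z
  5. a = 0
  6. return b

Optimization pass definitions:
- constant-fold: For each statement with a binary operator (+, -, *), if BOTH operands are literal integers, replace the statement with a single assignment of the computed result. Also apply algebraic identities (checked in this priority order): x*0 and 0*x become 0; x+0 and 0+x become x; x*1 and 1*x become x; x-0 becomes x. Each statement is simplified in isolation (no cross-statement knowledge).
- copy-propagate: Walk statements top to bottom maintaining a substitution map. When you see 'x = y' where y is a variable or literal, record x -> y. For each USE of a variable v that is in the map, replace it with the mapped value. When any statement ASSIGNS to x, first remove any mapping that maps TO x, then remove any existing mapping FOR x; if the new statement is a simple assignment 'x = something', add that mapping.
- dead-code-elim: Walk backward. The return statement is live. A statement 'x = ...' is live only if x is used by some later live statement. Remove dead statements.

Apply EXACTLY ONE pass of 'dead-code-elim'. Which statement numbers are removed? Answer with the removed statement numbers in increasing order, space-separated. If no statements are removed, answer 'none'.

Answer: 2 3 5

Derivation:
Backward liveness scan:
Stmt 1 'z = 2': KEEP (z is live); live-in = []
Stmt 2 'v = z': DEAD (v not in live set ['z'])
Stmt 3 'y = v + v': DEAD (y not in live set ['z'])
Stmt 4 'b = z': KEEP (b is live); live-in = ['z']
Stmt 5 'a = 0': DEAD (a not in live set ['b'])
Stmt 6 'return b': KEEP (return); live-in = ['b']
Removed statement numbers: [2, 3, 5]
Surviving IR:
  z = 2
  b = z
  return b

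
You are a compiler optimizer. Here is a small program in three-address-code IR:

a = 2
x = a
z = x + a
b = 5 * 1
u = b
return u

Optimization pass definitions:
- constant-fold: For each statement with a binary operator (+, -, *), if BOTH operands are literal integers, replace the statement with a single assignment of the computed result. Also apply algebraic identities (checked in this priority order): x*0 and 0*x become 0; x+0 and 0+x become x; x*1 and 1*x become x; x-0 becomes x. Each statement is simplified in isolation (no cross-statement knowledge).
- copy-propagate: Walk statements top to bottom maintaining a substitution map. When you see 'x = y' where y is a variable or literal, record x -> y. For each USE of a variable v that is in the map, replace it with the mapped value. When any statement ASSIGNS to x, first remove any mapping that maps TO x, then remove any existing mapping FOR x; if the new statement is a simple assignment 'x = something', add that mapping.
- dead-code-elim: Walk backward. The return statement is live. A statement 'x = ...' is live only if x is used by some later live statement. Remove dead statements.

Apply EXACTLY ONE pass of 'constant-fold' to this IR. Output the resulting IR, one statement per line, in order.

Applying constant-fold statement-by-statement:
  [1] a = 2  (unchanged)
  [2] x = a  (unchanged)
  [3] z = x + a  (unchanged)
  [4] b = 5 * 1  -> b = 5
  [5] u = b  (unchanged)
  [6] return u  (unchanged)
Result (6 stmts):
  a = 2
  x = a
  z = x + a
  b = 5
  u = b
  return u

Answer: a = 2
x = a
z = x + a
b = 5
u = b
return u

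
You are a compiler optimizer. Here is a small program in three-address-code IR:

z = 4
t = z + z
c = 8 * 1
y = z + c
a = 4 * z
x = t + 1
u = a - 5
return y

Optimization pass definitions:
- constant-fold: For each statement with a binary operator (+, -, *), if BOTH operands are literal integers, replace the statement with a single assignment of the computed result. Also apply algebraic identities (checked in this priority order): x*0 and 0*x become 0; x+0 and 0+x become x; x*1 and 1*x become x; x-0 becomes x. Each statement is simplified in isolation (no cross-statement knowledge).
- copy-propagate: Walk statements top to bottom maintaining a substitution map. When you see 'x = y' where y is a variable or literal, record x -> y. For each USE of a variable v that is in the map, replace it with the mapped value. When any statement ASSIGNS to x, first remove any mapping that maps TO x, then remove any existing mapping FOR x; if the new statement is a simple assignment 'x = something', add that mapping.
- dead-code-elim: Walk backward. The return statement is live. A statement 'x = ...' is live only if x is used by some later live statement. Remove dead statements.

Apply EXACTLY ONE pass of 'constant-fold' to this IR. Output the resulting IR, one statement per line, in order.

Applying constant-fold statement-by-statement:
  [1] z = 4  (unchanged)
  [2] t = z + z  (unchanged)
  [3] c = 8 * 1  -> c = 8
  [4] y = z + c  (unchanged)
  [5] a = 4 * z  (unchanged)
  [6] x = t + 1  (unchanged)
  [7] u = a - 5  (unchanged)
  [8] return y  (unchanged)
Result (8 stmts):
  z = 4
  t = z + z
  c = 8
  y = z + c
  a = 4 * z
  x = t + 1
  u = a - 5
  return y

Answer: z = 4
t = z + z
c = 8
y = z + c
a = 4 * z
x = t + 1
u = a - 5
return y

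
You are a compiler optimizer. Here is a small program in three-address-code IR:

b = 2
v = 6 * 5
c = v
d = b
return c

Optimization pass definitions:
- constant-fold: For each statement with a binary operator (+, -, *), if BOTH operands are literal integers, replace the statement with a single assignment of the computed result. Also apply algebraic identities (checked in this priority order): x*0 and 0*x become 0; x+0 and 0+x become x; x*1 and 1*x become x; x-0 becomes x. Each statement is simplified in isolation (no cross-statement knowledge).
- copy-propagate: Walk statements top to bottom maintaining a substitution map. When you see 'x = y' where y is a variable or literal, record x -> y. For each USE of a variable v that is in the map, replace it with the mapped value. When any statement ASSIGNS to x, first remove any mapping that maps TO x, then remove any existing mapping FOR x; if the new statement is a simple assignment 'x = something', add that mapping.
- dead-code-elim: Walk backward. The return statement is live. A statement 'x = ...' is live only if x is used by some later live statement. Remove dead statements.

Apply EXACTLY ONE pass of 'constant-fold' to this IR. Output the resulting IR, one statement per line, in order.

Applying constant-fold statement-by-statement:
  [1] b = 2  (unchanged)
  [2] v = 6 * 5  -> v = 30
  [3] c = v  (unchanged)
  [4] d = b  (unchanged)
  [5] return c  (unchanged)
Result (5 stmts):
  b = 2
  v = 30
  c = v
  d = b
  return c

Answer: b = 2
v = 30
c = v
d = b
return c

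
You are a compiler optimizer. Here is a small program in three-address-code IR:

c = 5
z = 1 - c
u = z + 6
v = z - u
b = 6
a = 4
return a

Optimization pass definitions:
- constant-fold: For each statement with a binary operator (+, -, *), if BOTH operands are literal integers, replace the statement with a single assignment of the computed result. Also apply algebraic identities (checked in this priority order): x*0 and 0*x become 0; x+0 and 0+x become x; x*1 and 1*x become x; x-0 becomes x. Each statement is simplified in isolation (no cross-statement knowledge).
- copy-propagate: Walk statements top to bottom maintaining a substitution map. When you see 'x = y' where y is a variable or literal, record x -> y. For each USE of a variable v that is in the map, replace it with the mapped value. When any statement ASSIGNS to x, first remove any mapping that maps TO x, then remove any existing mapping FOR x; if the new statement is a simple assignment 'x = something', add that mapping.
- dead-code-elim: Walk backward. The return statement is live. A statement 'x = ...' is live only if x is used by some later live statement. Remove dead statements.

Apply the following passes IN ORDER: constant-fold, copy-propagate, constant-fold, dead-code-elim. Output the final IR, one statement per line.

Answer: return 4

Derivation:
Initial IR:
  c = 5
  z = 1 - c
  u = z + 6
  v = z - u
  b = 6
  a = 4
  return a
After constant-fold (7 stmts):
  c = 5
  z = 1 - c
  u = z + 6
  v = z - u
  b = 6
  a = 4
  return a
After copy-propagate (7 stmts):
  c = 5
  z = 1 - 5
  u = z + 6
  v = z - u
  b = 6
  a = 4
  return 4
After constant-fold (7 stmts):
  c = 5
  z = -4
  u = z + 6
  v = z - u
  b = 6
  a = 4
  return 4
After dead-code-elim (1 stmts):
  return 4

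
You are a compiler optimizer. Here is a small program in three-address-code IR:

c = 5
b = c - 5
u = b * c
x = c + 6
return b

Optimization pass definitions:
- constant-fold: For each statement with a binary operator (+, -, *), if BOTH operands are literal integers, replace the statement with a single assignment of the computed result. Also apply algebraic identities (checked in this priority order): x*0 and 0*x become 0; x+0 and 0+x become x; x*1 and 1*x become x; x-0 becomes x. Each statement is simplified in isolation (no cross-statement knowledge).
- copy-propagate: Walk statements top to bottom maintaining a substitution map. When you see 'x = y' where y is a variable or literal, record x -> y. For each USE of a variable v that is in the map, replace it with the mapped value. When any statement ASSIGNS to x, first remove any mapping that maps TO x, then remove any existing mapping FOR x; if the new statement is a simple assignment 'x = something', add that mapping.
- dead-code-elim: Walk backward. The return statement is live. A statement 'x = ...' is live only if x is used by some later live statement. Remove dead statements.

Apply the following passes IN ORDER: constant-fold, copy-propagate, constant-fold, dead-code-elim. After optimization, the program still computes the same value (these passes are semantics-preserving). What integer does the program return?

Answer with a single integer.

Answer: 0

Derivation:
Initial IR:
  c = 5
  b = c - 5
  u = b * c
  x = c + 6
  return b
After constant-fold (5 stmts):
  c = 5
  b = c - 5
  u = b * c
  x = c + 6
  return b
After copy-propagate (5 stmts):
  c = 5
  b = 5 - 5
  u = b * 5
  x = 5 + 6
  return b
After constant-fold (5 stmts):
  c = 5
  b = 0
  u = b * 5
  x = 11
  return b
After dead-code-elim (2 stmts):
  b = 0
  return b
Evaluate:
  c = 5  =>  c = 5
  b = c - 5  =>  b = 0
  u = b * c  =>  u = 0
  x = c + 6  =>  x = 11
  return b = 0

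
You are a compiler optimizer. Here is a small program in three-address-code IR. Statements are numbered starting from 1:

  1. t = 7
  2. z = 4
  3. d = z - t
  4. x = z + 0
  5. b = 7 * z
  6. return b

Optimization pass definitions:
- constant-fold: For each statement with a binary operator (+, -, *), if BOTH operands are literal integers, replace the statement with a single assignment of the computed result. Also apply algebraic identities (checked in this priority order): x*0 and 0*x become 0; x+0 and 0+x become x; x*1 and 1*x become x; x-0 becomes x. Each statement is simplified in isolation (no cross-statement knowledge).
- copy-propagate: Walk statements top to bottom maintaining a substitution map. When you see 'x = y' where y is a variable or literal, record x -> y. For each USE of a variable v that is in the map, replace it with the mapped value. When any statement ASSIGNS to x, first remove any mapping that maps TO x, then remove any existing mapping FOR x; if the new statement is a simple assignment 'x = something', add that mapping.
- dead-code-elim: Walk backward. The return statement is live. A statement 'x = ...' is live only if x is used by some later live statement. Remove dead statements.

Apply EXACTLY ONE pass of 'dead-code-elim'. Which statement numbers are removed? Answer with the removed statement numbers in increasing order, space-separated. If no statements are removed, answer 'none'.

Answer: 1 3 4

Derivation:
Backward liveness scan:
Stmt 1 't = 7': DEAD (t not in live set [])
Stmt 2 'z = 4': KEEP (z is live); live-in = []
Stmt 3 'd = z - t': DEAD (d not in live set ['z'])
Stmt 4 'x = z + 0': DEAD (x not in live set ['z'])
Stmt 5 'b = 7 * z': KEEP (b is live); live-in = ['z']
Stmt 6 'return b': KEEP (return); live-in = ['b']
Removed statement numbers: [1, 3, 4]
Surviving IR:
  z = 4
  b = 7 * z
  return b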